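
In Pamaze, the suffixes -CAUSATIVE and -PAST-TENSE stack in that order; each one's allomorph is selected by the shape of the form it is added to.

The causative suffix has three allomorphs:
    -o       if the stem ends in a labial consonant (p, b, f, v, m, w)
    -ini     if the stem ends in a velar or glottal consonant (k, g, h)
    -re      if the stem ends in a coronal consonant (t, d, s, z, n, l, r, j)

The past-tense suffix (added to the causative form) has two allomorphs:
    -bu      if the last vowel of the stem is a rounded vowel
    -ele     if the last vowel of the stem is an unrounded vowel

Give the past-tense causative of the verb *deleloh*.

delelohiniele

*deleloh* — final consonant /h/ (velar/glottal) → -ini → *delelohini*.
The last vowel of the causative form *delelohini* is /i/, which is an unrounded vowel, so the past-tense suffix is -ele, giving *delelohiniele*.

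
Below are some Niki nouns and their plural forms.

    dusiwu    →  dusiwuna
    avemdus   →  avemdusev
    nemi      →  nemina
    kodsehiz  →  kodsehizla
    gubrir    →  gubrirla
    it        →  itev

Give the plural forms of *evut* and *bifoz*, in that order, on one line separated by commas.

evutev, bifozla

Looking at the final sound of each stem: -ev when the stem ends in a voiceless consonant (*avemdus*, *it*); -la when the stem ends in a voiced consonant (*kodsehiz*, *gubrir*); -na when the stem ends in a vowel (*dusiwu*, *nemi*).
*evut* — final sound /t/ (a voiceless consonant) → -ev → *evutev*.
*bifoz*: final sound = /z/, a voiced consonant → -la → *bifozla*.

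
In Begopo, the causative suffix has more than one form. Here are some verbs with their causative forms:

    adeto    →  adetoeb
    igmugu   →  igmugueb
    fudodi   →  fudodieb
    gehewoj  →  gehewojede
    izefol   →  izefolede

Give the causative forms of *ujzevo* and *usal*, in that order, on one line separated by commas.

The suffix is conditioned by the final sound: -ede when the stem ends in a consonant (*gehewoj*, *izefol*); -eb when the stem ends in a vowel (*adeto*, *igmugu*, *fudodi*).
Since the final sound of *ujzevo* is /o/ (a vowel), it takes -eb, giving *ujzevoeb*.
*usal* — final sound /l/ (a consonant) → -ede → *usalede*.

ujzevoeb, usalede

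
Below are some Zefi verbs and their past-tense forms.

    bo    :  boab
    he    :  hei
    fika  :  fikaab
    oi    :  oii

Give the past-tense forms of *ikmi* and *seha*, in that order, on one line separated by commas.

The alternation tracks the last vowel of the stem — -i when the last vowel of the stem is a front vowel (*he*, *oi*); -ab when the last vowel of the stem is a back vowel (*bo*, *fika*).
*ikmi* — last vowel /i/ (a front vowel) → -i → *ikmii*.
Since the last vowel of *seha* is /a/ (a back vowel), it takes -ab, giving *sehaab*.

ikmii, sehaab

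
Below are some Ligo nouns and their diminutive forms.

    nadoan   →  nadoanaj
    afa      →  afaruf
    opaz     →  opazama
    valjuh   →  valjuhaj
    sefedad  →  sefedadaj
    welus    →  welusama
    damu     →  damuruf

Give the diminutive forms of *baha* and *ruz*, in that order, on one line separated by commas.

The suffix is conditioned by the final sound: -ama when the stem ends in a sibilant (*opaz*, *welus*); -aj when the stem ends in a non-sibilant consonant (*nadoan*, *valjuh*, *sefedad*); -ruf when the stem ends in a vowel (*afa*, *damu*).
*baha* — final sound /a/ (a vowel) → -ruf → *baharuf*.
*ruz*: final sound = /z/, a sibilant → -ama → *ruzama*.

baharuf, ruzama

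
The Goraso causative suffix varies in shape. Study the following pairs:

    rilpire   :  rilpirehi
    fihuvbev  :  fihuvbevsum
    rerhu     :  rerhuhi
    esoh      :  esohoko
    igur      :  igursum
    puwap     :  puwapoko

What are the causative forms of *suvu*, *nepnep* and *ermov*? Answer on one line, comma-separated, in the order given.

Looking at the final sound of each stem: -oko when the stem ends in a voiceless consonant (*esoh*, *puwap*); -sum when the stem ends in a voiced consonant (*fihuvbev*, *igur*); -hi when the stem ends in a vowel (*rilpire*, *rerhu*).
*suvu*: final sound = /u/, a vowel → -hi → *suvuhi*.
*nepnep* — final sound /p/ (a voiceless consonant) → -oko → *nepnepoko*.
The final sound of *ermov* is /v/, which is a voiced consonant, so the suffix is -sum, giving *ermovsum*.

suvuhi, nepnepoko, ermovsum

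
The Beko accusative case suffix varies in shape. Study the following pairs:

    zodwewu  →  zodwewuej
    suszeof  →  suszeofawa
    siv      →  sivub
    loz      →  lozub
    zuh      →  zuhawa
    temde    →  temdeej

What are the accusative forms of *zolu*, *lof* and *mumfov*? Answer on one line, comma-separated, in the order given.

The alternation tracks the final sound of the stem — -awa when the stem ends in a voiceless consonant (*suszeof*, *zuh*); -ub when the stem ends in a voiced consonant (*siv*, *loz*); -ej when the stem ends in a vowel (*zodwewu*, *temde*).
*zolu* — final sound /u/ (a vowel) → -ej → *zoluej*.
The final sound of *lof* is /f/, which is a voiceless consonant, so the suffix is -awa, giving *lofawa*.
Since the final sound of *mumfov* is /v/ (a voiced consonant), it takes -ub, giving *mumfovub*.

zoluej, lofawa, mumfovub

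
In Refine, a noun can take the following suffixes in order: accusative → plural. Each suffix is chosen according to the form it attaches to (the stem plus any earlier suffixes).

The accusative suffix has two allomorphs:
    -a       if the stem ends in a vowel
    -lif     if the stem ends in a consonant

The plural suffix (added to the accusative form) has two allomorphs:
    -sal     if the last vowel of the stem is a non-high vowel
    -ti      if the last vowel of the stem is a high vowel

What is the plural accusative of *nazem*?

nazemlifti

The final sound of *nazem* is /m/, which is a consonant, so the accusative suffix is -lif, giving *nazemlif*.
The accusative form *nazemlif*: last vowel = /i/, a high vowel → -ti → *nazemlifti*.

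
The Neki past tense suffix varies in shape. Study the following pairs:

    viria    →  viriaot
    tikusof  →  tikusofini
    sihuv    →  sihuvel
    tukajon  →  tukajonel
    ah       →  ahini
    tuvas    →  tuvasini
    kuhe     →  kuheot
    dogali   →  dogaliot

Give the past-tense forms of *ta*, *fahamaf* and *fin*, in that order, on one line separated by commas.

taot, fahamafini, finel

The alternation tracks the final sound of the stem — -ini when the stem ends in a voiceless consonant (*tikusof*, *ah*, *tuvas*); -el when the stem ends in a voiced consonant (*sihuv*, *tukajon*); -ot when the stem ends in a vowel (*viria*, *kuhe*, *dogali*).
*ta*: final sound = /a/, a vowel → -ot → *taot*.
*fahamaf*: final sound = /f/, a voiceless consonant → -ini → *fahamafini*.
*fin*: final sound = /n/, a voiced consonant → -el → *finel*.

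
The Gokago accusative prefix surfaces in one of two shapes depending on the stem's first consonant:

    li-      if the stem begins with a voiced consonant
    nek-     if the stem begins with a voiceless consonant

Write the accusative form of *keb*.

Since the first consonant of *keb* is /k/ (voiceless), it takes nek-, giving *nekkeb*.

nekkeb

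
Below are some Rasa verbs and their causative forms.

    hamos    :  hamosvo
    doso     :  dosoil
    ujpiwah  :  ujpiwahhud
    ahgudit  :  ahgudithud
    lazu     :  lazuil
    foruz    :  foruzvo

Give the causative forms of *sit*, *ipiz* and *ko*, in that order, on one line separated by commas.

The suffix is conditioned by the final sound: -vo when the stem ends in a sibilant (*hamos*, *foruz*); -hud when the stem ends in a non-sibilant consonant (*ujpiwah*, *ahgudit*); -il when the stem ends in a vowel (*doso*, *lazu*).
Since the final sound of *sit* is /t/ (a non-sibilant consonant), it takes -hud, giving *sithud*.
The final sound of *ipiz* is /z/, which is a sibilant, so the suffix is -vo, giving *ipizvo*.
*ko*: final sound = /o/, a vowel → -il → *koil*.

sithud, ipizvo, koil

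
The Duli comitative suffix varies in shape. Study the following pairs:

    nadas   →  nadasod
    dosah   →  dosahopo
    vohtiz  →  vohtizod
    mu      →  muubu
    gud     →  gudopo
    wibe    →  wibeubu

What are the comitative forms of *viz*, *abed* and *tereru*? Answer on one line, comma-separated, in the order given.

vizod, abedopo, tereruubu

Looking at the final sound of each stem: -od when the stem ends in a sibilant (*nadas*, *vohtiz*); -opo when the stem ends in a non-sibilant consonant (*dosah*, *gud*); -ubu when the stem ends in a vowel (*mu*, *wibe*).
*viz*: final sound = /z/, a sibilant → -od → *vizod*.
*abed*: final sound = /d/, a non-sibilant consonant → -opo → *abedopo*.
*tereru* — final sound /u/ (a vowel) → -ubu → *tereruubu*.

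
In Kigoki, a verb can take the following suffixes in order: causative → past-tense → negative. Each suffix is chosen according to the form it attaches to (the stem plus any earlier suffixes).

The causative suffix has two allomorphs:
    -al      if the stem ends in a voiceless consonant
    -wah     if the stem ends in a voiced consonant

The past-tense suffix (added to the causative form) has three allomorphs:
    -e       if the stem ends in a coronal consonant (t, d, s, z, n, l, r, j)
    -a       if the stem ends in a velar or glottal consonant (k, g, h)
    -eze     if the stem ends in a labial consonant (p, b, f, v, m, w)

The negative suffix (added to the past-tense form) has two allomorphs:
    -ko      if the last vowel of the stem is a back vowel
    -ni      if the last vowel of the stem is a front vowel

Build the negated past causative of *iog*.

iogwahako

Since the final consonant of *iog* is /g/ (voiced), it takes -wah, giving *iogwah*.
The causative form *iogwah* — final consonant /h/ (velar/glottal) → -a → *iogwaha*.
The last vowel of the past-tense form *iogwaha* is /a/, which is a back vowel, so the negative suffix is -ko, giving *iogwahako*.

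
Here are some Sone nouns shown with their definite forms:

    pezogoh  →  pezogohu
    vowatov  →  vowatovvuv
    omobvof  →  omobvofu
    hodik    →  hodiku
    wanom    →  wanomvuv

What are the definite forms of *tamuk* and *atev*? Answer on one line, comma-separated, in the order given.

tamuku, atevvuv

The pattern is voicing of the final consonant: -u when the stem ends in a voiceless consonant (*pezogoh*, *omobvof*, *hodik*); -vuv when the stem ends in a voiced consonant (*vowatov*, *wanom*).
Since the final consonant of *tamuk* is /k/ (voiceless), it takes -u, giving *tamuku*.
*atev*: final consonant = /v/, voiced → -vuv → *atevvuv*.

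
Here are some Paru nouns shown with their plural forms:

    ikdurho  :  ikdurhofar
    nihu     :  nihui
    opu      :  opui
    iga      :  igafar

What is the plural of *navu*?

Looking at the last vowel of each stem: -i when the last vowel of the stem is a high vowel (*nihu*, *opu*); -far when the last vowel of the stem is a non-high vowel (*ikdurho*, *iga*).
*navu*: last vowel = /u/, a high vowel → -i → *navui*.

navui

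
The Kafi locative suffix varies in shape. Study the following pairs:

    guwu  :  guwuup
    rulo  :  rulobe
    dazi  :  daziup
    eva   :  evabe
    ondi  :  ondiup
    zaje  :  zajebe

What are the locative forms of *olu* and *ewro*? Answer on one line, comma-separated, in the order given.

The alternation tracks the last vowel of the stem — -up when the last vowel of the stem is a high vowel (*guwu*, *dazi*, *ondi*); -be when the last vowel of the stem is a non-high vowel (*rulo*, *eva*, *zaje*).
The last vowel of *olu* is /u/, which is a high vowel, so the suffix is -up, giving *oluup*.
*ewro* — last vowel /o/ (a non-high vowel) → -be → *ewrobe*.

oluup, ewrobe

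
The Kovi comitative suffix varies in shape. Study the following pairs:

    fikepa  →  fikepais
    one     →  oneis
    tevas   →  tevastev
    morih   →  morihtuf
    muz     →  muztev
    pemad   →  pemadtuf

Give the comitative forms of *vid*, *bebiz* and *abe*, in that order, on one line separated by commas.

The pattern is sibilance of the final sound: -tev when the stem ends in a sibilant (*tevas*, *muz*); -tuf when the stem ends in a non-sibilant consonant (*morih*, *pemad*); -is when the stem ends in a vowel (*fikepa*, *one*).
Since the final sound of *vid* is /d/ (a non-sibilant consonant), it takes -tuf, giving *vidtuf*.
*bebiz*: final sound = /z/, a sibilant → -tev → *bebiztev*.
*abe* — final sound /e/ (a vowel) → -is → *abeis*.

vidtuf, bebiztev, abeis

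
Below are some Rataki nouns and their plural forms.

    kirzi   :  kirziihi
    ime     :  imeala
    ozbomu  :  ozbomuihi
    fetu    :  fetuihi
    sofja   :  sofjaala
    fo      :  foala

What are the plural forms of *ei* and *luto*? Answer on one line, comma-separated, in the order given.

Looking at the last vowel of each stem: -ihi when the last vowel of the stem is a high vowel (*kirzi*, *ozbomu*, *fetu*); -ala when the last vowel of the stem is a non-high vowel (*ime*, *sofja*, *fo*).
Since the last vowel of *ei* is /i/ (a high vowel), it takes -ihi, giving *eiihi*.
*luto* — last vowel /o/ (a non-high vowel) → -ala → *lutoala*.

eiihi, lutoala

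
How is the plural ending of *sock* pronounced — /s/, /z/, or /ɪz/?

/s/

The stem *sock* ends in a voiceless non-sibilant consonant.
The plural suffix surfaces as /ɪz/ after sibilants, /s/ after other voiceless consonants, and /z/ after other voiced sounds.
So the plural -s on *sock* is pronounced /s/.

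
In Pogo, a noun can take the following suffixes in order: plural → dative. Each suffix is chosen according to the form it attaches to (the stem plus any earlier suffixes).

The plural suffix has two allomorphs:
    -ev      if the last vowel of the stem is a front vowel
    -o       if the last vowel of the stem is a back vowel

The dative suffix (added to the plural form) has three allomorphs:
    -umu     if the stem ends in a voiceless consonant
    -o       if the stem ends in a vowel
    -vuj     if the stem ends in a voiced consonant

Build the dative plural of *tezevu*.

*tezevu* — last vowel /u/ (a back vowel) → -o → *tezevuo*.
The plural form *tezevuo*: final sound = /o/, a vowel → -o → *tezevuoo*.

tezevuoo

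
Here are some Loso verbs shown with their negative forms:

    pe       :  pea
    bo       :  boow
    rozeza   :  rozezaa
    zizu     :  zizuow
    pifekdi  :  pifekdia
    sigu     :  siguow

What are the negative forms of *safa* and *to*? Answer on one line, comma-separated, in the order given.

safaa, toow

The pattern is rounding harmony: -ow when the last vowel of the stem is a rounded vowel (*bo*, *zizu*, *sigu*); -a when the last vowel of the stem is an unrounded vowel (*pe*, *rozeza*, *pifekdi*).
Since the last vowel of *safa* is /a/ (an unrounded vowel), it takes -a, giving *safaa*.
*to*: last vowel = /o/, a rounded vowel → -ow → *toow*.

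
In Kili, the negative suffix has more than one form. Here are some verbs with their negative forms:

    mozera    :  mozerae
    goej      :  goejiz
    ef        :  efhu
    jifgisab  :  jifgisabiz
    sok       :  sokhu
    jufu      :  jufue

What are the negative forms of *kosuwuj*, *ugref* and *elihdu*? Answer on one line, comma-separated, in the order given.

The alternation tracks the final sound of the stem — -hu when the stem ends in a voiceless consonant (*ef*, *sok*); -iz when the stem ends in a voiced consonant (*goej*, *jifgisab*); -e when the stem ends in a vowel (*mozera*, *jufu*).
Since the final sound of *kosuwuj* is /j/ (a voiced consonant), it takes -iz, giving *kosuwujiz*.
The final sound of *ugref* is /f/, which is a voiceless consonant, so the suffix is -hu, giving *ugrefhu*.
The final sound of *elihdu* is /u/, which is a vowel, so the suffix is -e, giving *elihdue*.

kosuwujiz, ugrefhu, elihdue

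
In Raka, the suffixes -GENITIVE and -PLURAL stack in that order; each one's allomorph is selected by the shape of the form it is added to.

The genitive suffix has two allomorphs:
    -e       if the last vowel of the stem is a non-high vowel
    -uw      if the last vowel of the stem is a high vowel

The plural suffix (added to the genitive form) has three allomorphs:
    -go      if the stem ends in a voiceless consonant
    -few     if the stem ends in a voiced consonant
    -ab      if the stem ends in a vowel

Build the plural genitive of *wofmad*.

wofmadeab

*wofmad*: last vowel = /a/, a non-high vowel → -e → *wofmade*.
The final sound of the genitive form *wofmade* is /e/, which is a vowel, so the plural suffix is -ab, giving *wofmadeab*.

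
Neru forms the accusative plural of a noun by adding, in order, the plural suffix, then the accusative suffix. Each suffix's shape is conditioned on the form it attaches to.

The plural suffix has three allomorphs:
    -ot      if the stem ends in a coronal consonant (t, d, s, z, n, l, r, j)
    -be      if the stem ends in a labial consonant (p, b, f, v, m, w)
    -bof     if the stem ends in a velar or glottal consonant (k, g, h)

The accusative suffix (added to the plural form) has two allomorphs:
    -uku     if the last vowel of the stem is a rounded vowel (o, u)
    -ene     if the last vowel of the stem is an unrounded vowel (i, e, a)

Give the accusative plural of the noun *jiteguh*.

Since the final consonant of *jiteguh* is /h/ (velar/glottal), it takes -bof, giving *jiteguhbof*.
Since the last vowel of the plural form *jiteguhbof* is /o/ (a rounded vowel), it takes -uku, giving *jiteguhbofuku*.

jiteguhbofuku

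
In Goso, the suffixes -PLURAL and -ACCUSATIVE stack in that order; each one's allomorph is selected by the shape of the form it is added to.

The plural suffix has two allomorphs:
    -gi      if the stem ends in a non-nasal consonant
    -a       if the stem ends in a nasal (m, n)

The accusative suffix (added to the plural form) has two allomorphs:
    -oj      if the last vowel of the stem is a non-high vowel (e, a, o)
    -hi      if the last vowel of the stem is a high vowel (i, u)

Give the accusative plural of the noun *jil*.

jilgihi

The final consonant of *jil* is /l/, which is non-nasal, so the plural suffix is -gi, giving *jilgi*.
The plural form *jilgi*: last vowel = /i/, a high vowel → -hi → *jilgihi*.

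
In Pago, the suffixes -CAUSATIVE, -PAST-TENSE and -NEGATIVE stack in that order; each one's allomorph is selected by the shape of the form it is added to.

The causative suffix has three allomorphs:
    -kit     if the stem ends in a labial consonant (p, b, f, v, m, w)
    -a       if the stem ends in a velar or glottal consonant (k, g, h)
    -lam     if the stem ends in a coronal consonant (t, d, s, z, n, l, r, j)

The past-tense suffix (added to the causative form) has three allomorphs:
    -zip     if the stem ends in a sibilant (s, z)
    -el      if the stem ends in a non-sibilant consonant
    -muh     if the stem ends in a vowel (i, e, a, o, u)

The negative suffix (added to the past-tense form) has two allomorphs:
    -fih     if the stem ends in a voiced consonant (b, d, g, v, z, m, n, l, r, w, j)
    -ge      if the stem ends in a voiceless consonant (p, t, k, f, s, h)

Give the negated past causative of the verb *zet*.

zetlamelfih

Since the final consonant of *zet* is /t/ (coronal), it takes -lam, giving *zetlam*.
Since the final sound of the causative form *zetlam* is /m/ (a non-sibilant consonant), it takes -el, giving *zetlamel*.
The past-tense form *zetlamel* — final consonant /l/ (voiced) → -fih → *zetlamelfih*.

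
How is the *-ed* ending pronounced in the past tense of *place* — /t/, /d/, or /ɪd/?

The stem *place* ends in a voiceless consonant other than /t/.
The -ed suffix is realized as /ɪd/ after /t, d/; as /t/ after other voiceless consonants; and as /d/ after other voiced sounds.
So -ed on *place* is pronounced /t/.

/t/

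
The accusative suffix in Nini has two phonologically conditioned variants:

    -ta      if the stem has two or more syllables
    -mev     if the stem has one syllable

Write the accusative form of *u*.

umev

*u* (one syllable) → -mev → *umev*.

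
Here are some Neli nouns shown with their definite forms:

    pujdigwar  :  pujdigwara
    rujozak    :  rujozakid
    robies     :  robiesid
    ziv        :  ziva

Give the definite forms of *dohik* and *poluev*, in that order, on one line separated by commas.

The suffix is conditioned by the final consonant: -id when the stem ends in a voiceless consonant (*rujozak*, *robies*); -a when the stem ends in a voiced consonant (*pujdigwar*, *ziv*).
Since the final consonant of *dohik* is /k/ (voiceless), it takes -id, giving *dohikid*.
*poluev* — final consonant /v/ (voiced) → -a → *polueva*.

dohikid, polueva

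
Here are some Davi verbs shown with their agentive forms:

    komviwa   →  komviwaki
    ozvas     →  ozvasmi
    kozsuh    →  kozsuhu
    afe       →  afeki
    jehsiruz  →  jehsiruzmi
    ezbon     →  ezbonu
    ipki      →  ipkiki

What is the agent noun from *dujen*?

Looking at the final sound of each stem: -mi when the stem ends in a sibilant (*ozvas*, *jehsiruz*); -u when the stem ends in a non-sibilant consonant (*kozsuh*, *ezbon*); -ki when the stem ends in a vowel (*komviwa*, *afe*, *ipki*).
*dujen* — final sound /n/ (a non-sibilant consonant) → -u → *dujenu*.

dujenu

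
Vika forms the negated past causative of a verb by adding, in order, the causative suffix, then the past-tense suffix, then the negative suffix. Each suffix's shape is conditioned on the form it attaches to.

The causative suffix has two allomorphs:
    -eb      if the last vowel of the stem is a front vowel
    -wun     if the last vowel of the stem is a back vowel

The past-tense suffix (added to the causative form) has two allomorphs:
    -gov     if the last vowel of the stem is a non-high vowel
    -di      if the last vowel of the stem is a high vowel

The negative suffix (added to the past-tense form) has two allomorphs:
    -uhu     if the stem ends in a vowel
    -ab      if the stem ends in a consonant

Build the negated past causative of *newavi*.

newaviebgovab

The last vowel of *newavi* is /i/, which is a front vowel, so the causative suffix is -eb, giving *newavieb*.
Since the last vowel of the causative form *newavieb* is /e/ (a non-high vowel), it takes -gov, giving *newaviebgov*.
The final sound of the past-tense form *newaviebgov* is /v/, which is a consonant, so the negative suffix is -ab, giving *newaviebgovab*.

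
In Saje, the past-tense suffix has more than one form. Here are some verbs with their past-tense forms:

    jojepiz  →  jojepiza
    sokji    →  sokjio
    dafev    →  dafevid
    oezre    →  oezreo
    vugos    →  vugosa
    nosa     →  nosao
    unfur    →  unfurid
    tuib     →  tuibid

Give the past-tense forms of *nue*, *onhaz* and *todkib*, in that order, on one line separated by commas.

The pattern is sibilance of the final sound: -a when the stem ends in a sibilant (*jojepiz*, *vugos*); -id when the stem ends in a non-sibilant consonant (*dafev*, *unfur*, *tuib*); -o when the stem ends in a vowel (*sokji*, *oezre*, *nosa*).
The final sound of *nue* is /e/, which is a vowel, so the suffix is -o, giving *nueo*.
*onhaz*: final sound = /z/, a sibilant → -a → *onhaza*.
*todkib* — final sound /b/ (a non-sibilant consonant) → -id → *todkibid*.

nueo, onhaza, todkibid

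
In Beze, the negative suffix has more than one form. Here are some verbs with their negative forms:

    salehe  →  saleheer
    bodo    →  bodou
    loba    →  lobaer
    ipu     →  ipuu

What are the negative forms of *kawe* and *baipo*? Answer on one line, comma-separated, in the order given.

Looking at the last vowel of each stem: -u when the last vowel of the stem is a rounded vowel (*bodo*, *ipu*); -er when the last vowel of the stem is an unrounded vowel (*salehe*, *loba*).
*kawe*: last vowel = /e/, an unrounded vowel → -er → *kaweer*.
The last vowel of *baipo* is /o/, which is a rounded vowel, so the suffix is -u, giving *baipou*.

kaweer, baipou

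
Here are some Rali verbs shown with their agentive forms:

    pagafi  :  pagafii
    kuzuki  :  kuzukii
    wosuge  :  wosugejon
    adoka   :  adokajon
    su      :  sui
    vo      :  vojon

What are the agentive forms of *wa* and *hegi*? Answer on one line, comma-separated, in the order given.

wajon, hegii

Looking at the last vowel of each stem: -i when the last vowel of the stem is a high vowel (*pagafi*, *kuzuki*, *su*); -jon when the last vowel of the stem is a non-high vowel (*wosuge*, *adoka*, *vo*).
*wa*: last vowel = /a/, a non-high vowel → -jon → *wajon*.
*hegi*: last vowel = /i/, a high vowel → -i → *hegii*.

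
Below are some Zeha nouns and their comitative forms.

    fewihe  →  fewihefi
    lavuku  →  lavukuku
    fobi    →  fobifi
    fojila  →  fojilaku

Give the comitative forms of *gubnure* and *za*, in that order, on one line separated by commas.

The pattern is front/back vowel harmony: -fi when the last vowel of the stem is a front vowel (*fewihe*, *fobi*); -ku when the last vowel of the stem is a back vowel (*lavuku*, *fojila*).
The last vowel of *gubnure* is /e/, which is a front vowel, so the suffix is -fi, giving *gubnurefi*.
*za* — last vowel /a/ (a back vowel) → -ku → *zaku*.

gubnurefi, zaku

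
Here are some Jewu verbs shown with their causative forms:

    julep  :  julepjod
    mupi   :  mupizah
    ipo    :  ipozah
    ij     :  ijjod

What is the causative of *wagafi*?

wagafizah

Looking at the final sound of each stem: -jod when the stem ends in a consonant (*julep*, *ij*); -zah when the stem ends in a vowel (*mupi*, *ipo*).
*wagafi* — final sound /i/ (a vowel) → -zah → *wagafizah*.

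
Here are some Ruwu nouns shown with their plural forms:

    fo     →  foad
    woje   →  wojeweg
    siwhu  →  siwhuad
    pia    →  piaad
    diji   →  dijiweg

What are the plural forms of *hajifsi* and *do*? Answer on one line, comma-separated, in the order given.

The pattern is front/back vowel harmony: -weg when the last vowel of the stem is a front vowel (*woje*, *diji*); -ad when the last vowel of the stem is a back vowel (*fo*, *siwhu*, *pia*).
The last vowel of *hajifsi* is /i/, which is a front vowel, so the suffix is -weg, giving *hajifsiweg*.
The last vowel of *do* is /o/, which is a back vowel, so the suffix is -ad, giving *doad*.

hajifsiweg, doad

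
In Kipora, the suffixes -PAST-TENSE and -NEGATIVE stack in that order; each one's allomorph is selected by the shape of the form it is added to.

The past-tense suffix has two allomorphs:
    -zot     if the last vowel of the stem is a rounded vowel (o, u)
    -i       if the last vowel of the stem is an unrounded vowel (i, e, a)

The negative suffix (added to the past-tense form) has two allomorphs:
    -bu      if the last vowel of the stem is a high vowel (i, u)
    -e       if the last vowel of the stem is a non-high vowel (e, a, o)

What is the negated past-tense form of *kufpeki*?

The last vowel of *kufpeki* is /i/, which is an unrounded vowel, so the past-tense suffix is -i, giving *kufpekii*.
The last vowel of the past-tense form *kufpekii* is /i/, which is a high vowel, so the negative suffix is -bu, giving *kufpekiibu*.

kufpekiibu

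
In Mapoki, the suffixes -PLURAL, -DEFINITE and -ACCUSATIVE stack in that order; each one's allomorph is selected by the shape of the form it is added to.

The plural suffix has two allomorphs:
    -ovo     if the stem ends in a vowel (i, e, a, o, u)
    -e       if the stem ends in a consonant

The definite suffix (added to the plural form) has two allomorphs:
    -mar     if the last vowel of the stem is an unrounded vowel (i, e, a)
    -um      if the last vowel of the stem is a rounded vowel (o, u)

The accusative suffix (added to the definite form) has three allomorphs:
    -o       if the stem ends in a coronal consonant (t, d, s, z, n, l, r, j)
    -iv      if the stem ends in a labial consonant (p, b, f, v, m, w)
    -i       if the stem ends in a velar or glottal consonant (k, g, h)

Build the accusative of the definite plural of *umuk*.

The final sound of *umuk* is /k/, which is a consonant, so the plural suffix is -e, giving *umuke*.
The plural form *umuke* — last vowel /e/ (an unrounded vowel) → -mar → *umukemar*.
Since the final consonant of the definite form *umukemar* is /r/ (coronal), it takes -o, giving *umukemaro*.

umukemaro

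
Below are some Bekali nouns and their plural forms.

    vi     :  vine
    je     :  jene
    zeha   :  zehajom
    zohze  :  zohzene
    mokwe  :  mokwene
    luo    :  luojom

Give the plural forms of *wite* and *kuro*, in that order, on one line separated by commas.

Looking at the last vowel of each stem: -ne when the last vowel of the stem is a front vowel (*vi*, *je*, *zohze*, *mokwe*); -jom when the last vowel of the stem is a back vowel (*zeha*, *luo*).
Since the last vowel of *wite* is /e/ (a front vowel), it takes -ne, giving *witene*.
The last vowel of *kuro* is /o/, which is a back vowel, so the suffix is -jom, giving *kurojom*.

witene, kurojom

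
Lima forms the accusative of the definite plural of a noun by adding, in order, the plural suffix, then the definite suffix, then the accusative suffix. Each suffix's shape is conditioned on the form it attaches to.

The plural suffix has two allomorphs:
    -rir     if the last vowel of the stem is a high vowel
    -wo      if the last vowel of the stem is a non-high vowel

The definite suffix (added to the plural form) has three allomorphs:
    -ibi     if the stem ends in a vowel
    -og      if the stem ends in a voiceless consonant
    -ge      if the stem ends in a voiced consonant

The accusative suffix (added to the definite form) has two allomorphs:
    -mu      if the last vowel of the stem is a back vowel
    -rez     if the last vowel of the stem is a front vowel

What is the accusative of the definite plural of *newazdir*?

Since the last vowel of *newazdir* is /i/ (a high vowel), it takes -rir, giving *newazdirrir*.
The plural form *newazdirrir* — final sound /r/ (a voiced consonant) → -ge → *newazdirrirge*.
The last vowel of the definite form *newazdirrirge* is /e/, which is a front vowel, so the accusative suffix is -rez, giving *newazdirrirgerez*.

newazdirrirgerez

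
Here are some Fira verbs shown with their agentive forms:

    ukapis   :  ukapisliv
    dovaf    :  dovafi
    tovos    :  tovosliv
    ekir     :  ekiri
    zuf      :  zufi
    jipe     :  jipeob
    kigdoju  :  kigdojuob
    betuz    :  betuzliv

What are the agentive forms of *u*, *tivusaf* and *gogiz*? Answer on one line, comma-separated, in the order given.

uob, tivusafi, gogizliv

The alternation tracks the final sound of the stem — -liv when the stem ends in a sibilant (*ukapis*, *tovos*, *betuz*); -i when the stem ends in a non-sibilant consonant (*dovaf*, *ekir*, *zuf*); -ob when the stem ends in a vowel (*jipe*, *kigdoju*).
The final sound of *u* is /u/, which is a vowel, so the suffix is -ob, giving *uob*.
*tivusaf* — final sound /f/ (a non-sibilant consonant) → -i → *tivusafi*.
The final sound of *gogiz* is /z/, which is a sibilant, so the suffix is -liv, giving *gogizliv*.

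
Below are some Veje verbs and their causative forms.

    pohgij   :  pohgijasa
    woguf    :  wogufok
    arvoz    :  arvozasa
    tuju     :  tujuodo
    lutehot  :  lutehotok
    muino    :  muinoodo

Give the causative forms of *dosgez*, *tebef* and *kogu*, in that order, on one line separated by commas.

The alternation tracks the final sound of the stem — -ok when the stem ends in a voiceless consonant (*woguf*, *lutehot*); -asa when the stem ends in a voiced consonant (*pohgij*, *arvoz*); -odo when the stem ends in a vowel (*tuju*, *muino*).
Since the final sound of *dosgez* is /z/ (a voiced consonant), it takes -asa, giving *dosgezasa*.
*tebef*: final sound = /f/, a voiceless consonant → -ok → *tebefok*.
*kogu* — final sound /u/ (a vowel) → -odo → *koguodo*.

dosgezasa, tebefok, koguodo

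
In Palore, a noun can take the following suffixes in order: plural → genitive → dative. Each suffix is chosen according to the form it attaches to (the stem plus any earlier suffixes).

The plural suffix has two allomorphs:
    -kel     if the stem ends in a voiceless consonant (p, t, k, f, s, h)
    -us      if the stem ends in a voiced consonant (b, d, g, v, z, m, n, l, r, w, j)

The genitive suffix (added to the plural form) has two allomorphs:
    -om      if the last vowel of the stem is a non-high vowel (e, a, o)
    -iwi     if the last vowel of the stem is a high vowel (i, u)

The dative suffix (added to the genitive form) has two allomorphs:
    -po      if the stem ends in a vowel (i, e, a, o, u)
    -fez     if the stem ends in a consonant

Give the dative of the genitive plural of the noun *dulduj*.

*dulduj*: final consonant = /j/, voiced → -us → *duldujus*.
The plural form *duldujus*: last vowel = /u/, a high vowel → -iwi → *duldujusiwi*.
The final sound of the genitive form *duldujusiwi* is /i/, which is a vowel, so the dative suffix is -po, giving *duldujusiwipo*.

duldujusiwipo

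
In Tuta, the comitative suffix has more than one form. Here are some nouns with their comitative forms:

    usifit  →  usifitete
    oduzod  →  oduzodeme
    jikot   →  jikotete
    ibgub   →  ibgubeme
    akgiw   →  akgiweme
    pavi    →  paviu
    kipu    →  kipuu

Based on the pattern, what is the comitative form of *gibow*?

The alternation tracks the final sound of the stem — -ete when the stem ends in a voiceless consonant (*usifit*, *jikot*); -eme when the stem ends in a voiced consonant (*oduzod*, *ibgub*, *akgiw*); -u when the stem ends in a vowel (*pavi*, *kipu*).
The final sound of *gibow* is /w/, which is a voiced consonant, so the suffix is -eme, giving *giboweme*.

giboweme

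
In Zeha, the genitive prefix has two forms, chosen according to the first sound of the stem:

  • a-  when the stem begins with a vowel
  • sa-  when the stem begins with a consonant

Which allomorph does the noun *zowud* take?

sa-

*zowud* — first sound /z/ (a consonant) → sa-.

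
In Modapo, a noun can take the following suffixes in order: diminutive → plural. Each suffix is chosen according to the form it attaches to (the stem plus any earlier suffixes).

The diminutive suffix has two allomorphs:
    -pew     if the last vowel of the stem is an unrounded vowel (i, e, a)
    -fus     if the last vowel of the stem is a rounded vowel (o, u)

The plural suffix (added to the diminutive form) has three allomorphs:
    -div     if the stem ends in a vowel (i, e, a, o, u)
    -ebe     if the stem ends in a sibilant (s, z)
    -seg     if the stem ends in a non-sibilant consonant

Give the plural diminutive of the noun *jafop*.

jafopfusebe

*jafop* — last vowel /o/ (a rounded vowel) → -fus → *jafopfus*.
Since the final sound of the diminutive form *jafopfus* is /s/ (a sibilant), it takes -ebe, giving *jafopfusebe*.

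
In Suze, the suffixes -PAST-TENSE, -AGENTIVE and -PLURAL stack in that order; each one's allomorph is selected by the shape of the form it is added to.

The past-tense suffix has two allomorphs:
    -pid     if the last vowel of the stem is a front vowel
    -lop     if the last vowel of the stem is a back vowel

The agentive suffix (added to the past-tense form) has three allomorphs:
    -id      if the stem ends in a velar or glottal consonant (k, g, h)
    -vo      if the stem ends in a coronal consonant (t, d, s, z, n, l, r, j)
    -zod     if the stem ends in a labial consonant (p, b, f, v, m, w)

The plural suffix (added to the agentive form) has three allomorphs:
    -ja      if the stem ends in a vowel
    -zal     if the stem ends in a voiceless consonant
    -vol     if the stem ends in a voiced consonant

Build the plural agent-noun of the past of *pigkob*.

pigkoblopzodvol

*pigkob*: last vowel = /o/, a back vowel → -lop → *pigkoblop*.
Since the final consonant of the past-tense form *pigkoblop* is /p/ (labial), it takes -zod, giving *pigkoblopzod*.
Since the final sound of the agentive form *pigkoblopzod* is /d/ (a voiced consonant), it takes -vol, giving *pigkoblopzodvol*.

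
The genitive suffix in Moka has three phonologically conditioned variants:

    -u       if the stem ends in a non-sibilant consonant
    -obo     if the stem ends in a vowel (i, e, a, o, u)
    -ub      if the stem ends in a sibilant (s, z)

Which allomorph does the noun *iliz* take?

-ub

Since the final sound of *iliz* is /z/ (a sibilant), it takes -ub.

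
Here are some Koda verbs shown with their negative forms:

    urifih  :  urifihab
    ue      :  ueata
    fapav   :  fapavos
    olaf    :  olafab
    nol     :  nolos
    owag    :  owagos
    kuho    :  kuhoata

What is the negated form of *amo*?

amoata

The pattern is voicing of the final sound: -ab when the stem ends in a voiceless consonant (*urifih*, *olaf*); -os when the stem ends in a voiced consonant (*fapav*, *nol*, *owag*); -ata when the stem ends in a vowel (*ue*, *kuho*).
*amo* — final sound /o/ (a vowel) → -ata → *amoata*.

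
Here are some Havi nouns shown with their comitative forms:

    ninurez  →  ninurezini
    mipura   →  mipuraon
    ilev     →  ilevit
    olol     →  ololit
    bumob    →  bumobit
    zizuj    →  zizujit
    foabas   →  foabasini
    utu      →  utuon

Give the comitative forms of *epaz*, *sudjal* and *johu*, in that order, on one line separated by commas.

epazini, sudjalit, johuon

The pattern is sibilance of the final sound: -ini when the stem ends in a sibilant (*ninurez*, *foabas*); -it when the stem ends in a non-sibilant consonant (*ilev*, *olol*, *bumob*, *zizuj*); -on when the stem ends in a vowel (*mipura*, *utu*).
Since the final sound of *epaz* is /z/ (a sibilant), it takes -ini, giving *epazini*.
The final sound of *sudjal* is /l/, which is a non-sibilant consonant, so the suffix is -it, giving *sudjalit*.
*johu* — final sound /u/ (a vowel) → -on → *johuon*.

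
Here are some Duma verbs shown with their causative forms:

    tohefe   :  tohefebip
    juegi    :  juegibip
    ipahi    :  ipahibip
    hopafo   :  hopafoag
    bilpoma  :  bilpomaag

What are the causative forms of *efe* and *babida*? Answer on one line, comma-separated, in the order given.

efebip, babidaag

The alternation tracks the last vowel of the stem — -bip when the last vowel of the stem is a front vowel (*tohefe*, *juegi*, *ipahi*); -ag when the last vowel of the stem is a back vowel (*hopafo*, *bilpoma*).
The last vowel of *efe* is /e/, which is a front vowel, so the suffix is -bip, giving *efebip*.
*babida* — last vowel /a/ (a back vowel) → -ag → *babidaag*.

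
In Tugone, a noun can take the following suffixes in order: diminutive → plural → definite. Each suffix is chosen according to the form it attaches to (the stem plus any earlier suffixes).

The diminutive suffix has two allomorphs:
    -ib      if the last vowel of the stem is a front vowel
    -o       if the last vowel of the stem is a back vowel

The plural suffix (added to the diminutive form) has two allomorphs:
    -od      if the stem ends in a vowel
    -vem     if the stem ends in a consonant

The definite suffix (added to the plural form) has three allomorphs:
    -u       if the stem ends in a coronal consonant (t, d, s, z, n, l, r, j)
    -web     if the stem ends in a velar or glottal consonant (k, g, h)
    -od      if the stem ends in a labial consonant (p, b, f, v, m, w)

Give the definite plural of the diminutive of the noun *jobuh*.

jobuhoodu

*jobuh*: last vowel = /u/, a back vowel → -o → *jobuho*.
Since the final sound of the diminutive form *jobuho* is /o/ (a vowel), it takes -od, giving *jobuhood*.
The plural form *jobuhood* — final consonant /d/ (coronal) → -u → *jobuhoodu*.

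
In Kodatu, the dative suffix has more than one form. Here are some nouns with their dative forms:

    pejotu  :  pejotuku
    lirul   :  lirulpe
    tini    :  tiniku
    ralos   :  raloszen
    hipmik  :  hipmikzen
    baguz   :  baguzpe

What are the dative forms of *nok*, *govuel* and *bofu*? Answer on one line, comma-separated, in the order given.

nokzen, govuelpe, bofuku

The alternation tracks the final sound of the stem — -zen when the stem ends in a voiceless consonant (*ralos*, *hipmik*); -pe when the stem ends in a voiced consonant (*lirul*, *baguz*); -ku when the stem ends in a vowel (*pejotu*, *tini*).
*nok* — final sound /k/ (a voiceless consonant) → -zen → *nokzen*.
*govuel* — final sound /l/ (a voiced consonant) → -pe → *govuelpe*.
*bofu*: final sound = /u/, a vowel → -ku → *bofuku*.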